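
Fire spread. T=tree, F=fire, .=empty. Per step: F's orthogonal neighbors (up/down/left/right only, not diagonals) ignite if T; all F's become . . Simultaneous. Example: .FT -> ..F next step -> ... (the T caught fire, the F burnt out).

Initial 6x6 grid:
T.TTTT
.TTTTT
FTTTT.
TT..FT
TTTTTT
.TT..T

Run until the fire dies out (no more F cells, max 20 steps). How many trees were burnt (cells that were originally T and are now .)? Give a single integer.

Step 1: +5 fires, +2 burnt (F count now 5)
Step 2: +8 fires, +5 burnt (F count now 8)
Step 3: +7 fires, +8 burnt (F count now 7)
Step 4: +5 fires, +7 burnt (F count now 5)
Step 5: +0 fires, +5 burnt (F count now 0)
Fire out after step 5
Initially T: 26, now '.': 35
Total burnt (originally-T cells now '.'): 25

Answer: 25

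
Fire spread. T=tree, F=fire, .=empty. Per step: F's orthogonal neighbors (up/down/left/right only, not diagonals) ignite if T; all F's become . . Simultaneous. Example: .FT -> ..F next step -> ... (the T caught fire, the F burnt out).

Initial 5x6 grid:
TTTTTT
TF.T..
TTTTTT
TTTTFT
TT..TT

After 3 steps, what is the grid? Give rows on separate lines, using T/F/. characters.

Step 1: 7 trees catch fire, 2 burn out
  TFTTTT
  F..T..
  TFTTFT
  TTTF.F
  TT..FT
Step 2: 9 trees catch fire, 7 burn out
  F.FTTT
  ...T..
  F.FF.F
  TFF...
  TT...F
Step 3: 4 trees catch fire, 9 burn out
  ...FTT
  ...F..
  ......
  F.....
  TF....

...FTT
...F..
......
F.....
TF....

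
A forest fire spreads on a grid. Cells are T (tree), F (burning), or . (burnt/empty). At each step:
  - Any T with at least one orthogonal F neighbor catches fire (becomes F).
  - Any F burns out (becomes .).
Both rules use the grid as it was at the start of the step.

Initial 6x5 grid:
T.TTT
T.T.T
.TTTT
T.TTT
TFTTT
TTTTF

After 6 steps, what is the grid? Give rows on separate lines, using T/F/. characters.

Step 1: 5 trees catch fire, 2 burn out
  T.TTT
  T.T.T
  .TTTT
  T.TTT
  F.FTF
  TFTF.
Step 2: 6 trees catch fire, 5 burn out
  T.TTT
  T.T.T
  .TTTT
  F.FTF
  ...F.
  F.F..
Step 3: 3 trees catch fire, 6 burn out
  T.TTT
  T.T.T
  .TFTF
  ...F.
  .....
  .....
Step 4: 4 trees catch fire, 3 burn out
  T.TTT
  T.F.F
  .F.F.
  .....
  .....
  .....
Step 5: 2 trees catch fire, 4 burn out
  T.FTF
  T....
  .....
  .....
  .....
  .....
Step 6: 1 trees catch fire, 2 burn out
  T..F.
  T....
  .....
  .....
  .....
  .....

T..F.
T....
.....
.....
.....
.....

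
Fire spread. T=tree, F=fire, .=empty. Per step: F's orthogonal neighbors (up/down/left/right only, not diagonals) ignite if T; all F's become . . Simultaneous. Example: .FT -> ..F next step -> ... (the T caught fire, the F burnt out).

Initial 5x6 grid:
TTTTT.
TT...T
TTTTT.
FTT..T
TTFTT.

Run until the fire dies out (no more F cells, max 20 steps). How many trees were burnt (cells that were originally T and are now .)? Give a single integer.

Step 1: +6 fires, +2 burnt (F count now 6)
Step 2: +4 fires, +6 burnt (F count now 4)
Step 3: +3 fires, +4 burnt (F count now 3)
Step 4: +2 fires, +3 burnt (F count now 2)
Step 5: +1 fires, +2 burnt (F count now 1)
Step 6: +1 fires, +1 burnt (F count now 1)
Step 7: +1 fires, +1 burnt (F count now 1)
Step 8: +0 fires, +1 burnt (F count now 0)
Fire out after step 8
Initially T: 20, now '.': 28
Total burnt (originally-T cells now '.'): 18

Answer: 18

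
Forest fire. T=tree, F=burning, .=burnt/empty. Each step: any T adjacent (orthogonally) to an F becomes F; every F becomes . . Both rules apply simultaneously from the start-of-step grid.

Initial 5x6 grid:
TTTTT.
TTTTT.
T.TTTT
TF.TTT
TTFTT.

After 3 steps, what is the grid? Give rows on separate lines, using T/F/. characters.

Step 1: 3 trees catch fire, 2 burn out
  TTTTT.
  TTTTT.
  T.TTTT
  F..TTT
  TF.FT.
Step 2: 4 trees catch fire, 3 burn out
  TTTTT.
  TTTTT.
  F.TTTT
  ...FTT
  F...F.
Step 3: 3 trees catch fire, 4 burn out
  TTTTT.
  FTTTT.
  ..TFTT
  ....FT
  ......

TTTTT.
FTTTT.
..TFTT
....FT
......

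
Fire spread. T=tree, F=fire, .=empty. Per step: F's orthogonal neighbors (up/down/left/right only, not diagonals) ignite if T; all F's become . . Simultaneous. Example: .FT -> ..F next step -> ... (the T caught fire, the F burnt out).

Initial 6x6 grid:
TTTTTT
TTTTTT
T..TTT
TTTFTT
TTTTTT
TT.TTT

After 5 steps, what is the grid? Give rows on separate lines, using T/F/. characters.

Step 1: 4 trees catch fire, 1 burn out
  TTTTTT
  TTTTTT
  T..FTT
  TTF.FT
  TTTFTT
  TT.TTT
Step 2: 7 trees catch fire, 4 burn out
  TTTTTT
  TTTFTT
  T...FT
  TF...F
  TTF.FT
  TT.FTT
Step 3: 8 trees catch fire, 7 burn out
  TTTFTT
  TTF.FT
  T....F
  F.....
  TF...F
  TT..FT
Step 4: 8 trees catch fire, 8 burn out
  TTF.FT
  TF...F
  F.....
  ......
  F.....
  TF...F
Step 5: 4 trees catch fire, 8 burn out
  TF...F
  F.....
  ......
  ......
  ......
  F.....

TF...F
F.....
......
......
......
F.....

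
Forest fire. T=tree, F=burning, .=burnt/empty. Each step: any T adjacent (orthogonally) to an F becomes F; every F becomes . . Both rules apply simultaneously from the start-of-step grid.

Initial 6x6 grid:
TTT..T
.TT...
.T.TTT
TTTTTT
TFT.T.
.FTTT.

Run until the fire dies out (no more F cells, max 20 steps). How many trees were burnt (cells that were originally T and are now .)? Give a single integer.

Answer: 21

Derivation:
Step 1: +4 fires, +2 burnt (F count now 4)
Step 2: +4 fires, +4 burnt (F count now 4)
Step 3: +3 fires, +4 burnt (F count now 3)
Step 4: +5 fires, +3 burnt (F count now 5)
Step 5: +4 fires, +5 burnt (F count now 4)
Step 6: +1 fires, +4 burnt (F count now 1)
Step 7: +0 fires, +1 burnt (F count now 0)
Fire out after step 7
Initially T: 22, now '.': 35
Total burnt (originally-T cells now '.'): 21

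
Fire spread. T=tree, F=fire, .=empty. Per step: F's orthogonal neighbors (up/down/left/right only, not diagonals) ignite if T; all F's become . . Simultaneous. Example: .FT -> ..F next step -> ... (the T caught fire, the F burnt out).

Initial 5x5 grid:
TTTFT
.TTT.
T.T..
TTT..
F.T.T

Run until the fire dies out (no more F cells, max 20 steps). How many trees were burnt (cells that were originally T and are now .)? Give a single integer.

Step 1: +4 fires, +2 burnt (F count now 4)
Step 2: +4 fires, +4 burnt (F count now 4)
Step 3: +4 fires, +4 burnt (F count now 4)
Step 4: +1 fires, +4 burnt (F count now 1)
Step 5: +0 fires, +1 burnt (F count now 0)
Fire out after step 5
Initially T: 14, now '.': 24
Total burnt (originally-T cells now '.'): 13

Answer: 13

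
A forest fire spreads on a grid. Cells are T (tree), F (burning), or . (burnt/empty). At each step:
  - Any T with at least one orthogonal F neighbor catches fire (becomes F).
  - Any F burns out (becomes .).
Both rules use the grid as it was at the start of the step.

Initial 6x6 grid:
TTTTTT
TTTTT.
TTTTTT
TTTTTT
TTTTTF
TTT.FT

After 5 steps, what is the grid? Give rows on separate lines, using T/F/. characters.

Step 1: 3 trees catch fire, 2 burn out
  TTTTTT
  TTTTT.
  TTTTTT
  TTTTTF
  TTTTF.
  TTT..F
Step 2: 3 trees catch fire, 3 burn out
  TTTTTT
  TTTTT.
  TTTTTF
  TTTTF.
  TTTF..
  TTT...
Step 3: 3 trees catch fire, 3 burn out
  TTTTTT
  TTTTT.
  TTTTF.
  TTTF..
  TTF...
  TTT...
Step 4: 5 trees catch fire, 3 burn out
  TTTTTT
  TTTTF.
  TTTF..
  TTF...
  TF....
  TTF...
Step 5: 6 trees catch fire, 5 burn out
  TTTTFT
  TTTF..
  TTF...
  TF....
  F.....
  TF....

TTTTFT
TTTF..
TTF...
TF....
F.....
TF....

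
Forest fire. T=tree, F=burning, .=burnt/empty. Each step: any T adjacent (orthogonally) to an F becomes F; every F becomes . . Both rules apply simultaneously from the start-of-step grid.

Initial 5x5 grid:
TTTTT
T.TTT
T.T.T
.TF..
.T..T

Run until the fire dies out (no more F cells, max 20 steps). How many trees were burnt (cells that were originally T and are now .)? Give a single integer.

Answer: 14

Derivation:
Step 1: +2 fires, +1 burnt (F count now 2)
Step 2: +2 fires, +2 burnt (F count now 2)
Step 3: +2 fires, +2 burnt (F count now 2)
Step 4: +3 fires, +2 burnt (F count now 3)
Step 5: +3 fires, +3 burnt (F count now 3)
Step 6: +1 fires, +3 burnt (F count now 1)
Step 7: +1 fires, +1 burnt (F count now 1)
Step 8: +0 fires, +1 burnt (F count now 0)
Fire out after step 8
Initially T: 15, now '.': 24
Total burnt (originally-T cells now '.'): 14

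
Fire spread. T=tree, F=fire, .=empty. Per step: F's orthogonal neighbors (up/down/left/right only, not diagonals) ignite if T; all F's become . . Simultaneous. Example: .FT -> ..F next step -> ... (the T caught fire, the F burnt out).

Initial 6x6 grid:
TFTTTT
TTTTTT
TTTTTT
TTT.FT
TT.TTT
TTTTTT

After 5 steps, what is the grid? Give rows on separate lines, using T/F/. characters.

Step 1: 6 trees catch fire, 2 burn out
  F.FTTT
  TFTTTT
  TTTTFT
  TTT..F
  TT.TFT
  TTTTTT
Step 2: 10 trees catch fire, 6 burn out
  ...FTT
  F.FTFT
  TFTF.F
  TTT...
  TT.F.F
  TTTTFT
Step 3: 8 trees catch fire, 10 burn out
  ....FT
  ...F.F
  F.F...
  TFT...
  TT....
  TTTF.F
Step 4: 5 trees catch fire, 8 burn out
  .....F
  ......
  ......
  F.F...
  TF....
  TTF...
Step 5: 2 trees catch fire, 5 burn out
  ......
  ......
  ......
  ......
  F.....
  TF....

......
......
......
......
F.....
TF....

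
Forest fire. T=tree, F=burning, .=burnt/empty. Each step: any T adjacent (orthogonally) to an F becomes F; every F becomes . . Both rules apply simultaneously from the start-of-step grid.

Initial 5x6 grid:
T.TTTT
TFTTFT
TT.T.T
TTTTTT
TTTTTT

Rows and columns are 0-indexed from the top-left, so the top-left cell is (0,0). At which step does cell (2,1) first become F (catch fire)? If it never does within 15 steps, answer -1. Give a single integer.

Step 1: cell (2,1)='F' (+6 fires, +2 burnt)
  -> target ignites at step 1
Step 2: cell (2,1)='.' (+8 fires, +6 burnt)
Step 3: cell (2,1)='.' (+5 fires, +8 burnt)
Step 4: cell (2,1)='.' (+5 fires, +5 burnt)
Step 5: cell (2,1)='.' (+1 fires, +5 burnt)
Step 6: cell (2,1)='.' (+0 fires, +1 burnt)
  fire out at step 6

1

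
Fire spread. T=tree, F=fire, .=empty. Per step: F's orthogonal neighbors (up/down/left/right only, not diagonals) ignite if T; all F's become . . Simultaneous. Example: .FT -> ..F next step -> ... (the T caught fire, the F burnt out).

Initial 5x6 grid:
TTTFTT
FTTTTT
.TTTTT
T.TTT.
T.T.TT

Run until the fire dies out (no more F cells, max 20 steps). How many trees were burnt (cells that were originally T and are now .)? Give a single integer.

Answer: 21

Derivation:
Step 1: +5 fires, +2 burnt (F count now 5)
Step 2: +6 fires, +5 burnt (F count now 6)
Step 3: +4 fires, +6 burnt (F count now 4)
Step 4: +3 fires, +4 burnt (F count now 3)
Step 5: +2 fires, +3 burnt (F count now 2)
Step 6: +1 fires, +2 burnt (F count now 1)
Step 7: +0 fires, +1 burnt (F count now 0)
Fire out after step 7
Initially T: 23, now '.': 28
Total burnt (originally-T cells now '.'): 21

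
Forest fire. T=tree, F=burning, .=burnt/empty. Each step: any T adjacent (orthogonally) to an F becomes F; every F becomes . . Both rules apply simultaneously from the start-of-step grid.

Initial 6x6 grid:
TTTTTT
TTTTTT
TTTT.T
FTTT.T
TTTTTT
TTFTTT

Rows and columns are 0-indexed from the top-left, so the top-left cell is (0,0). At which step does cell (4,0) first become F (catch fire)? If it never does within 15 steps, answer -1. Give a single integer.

Step 1: cell (4,0)='F' (+6 fires, +2 burnt)
  -> target ignites at step 1
Step 2: cell (4,0)='.' (+7 fires, +6 burnt)
Step 3: cell (4,0)='.' (+6 fires, +7 burnt)
Step 4: cell (4,0)='.' (+4 fires, +6 burnt)
Step 5: cell (4,0)='.' (+3 fires, +4 burnt)
Step 6: cell (4,0)='.' (+3 fires, +3 burnt)
Step 7: cell (4,0)='.' (+2 fires, +3 burnt)
Step 8: cell (4,0)='.' (+1 fires, +2 burnt)
Step 9: cell (4,0)='.' (+0 fires, +1 burnt)
  fire out at step 9

1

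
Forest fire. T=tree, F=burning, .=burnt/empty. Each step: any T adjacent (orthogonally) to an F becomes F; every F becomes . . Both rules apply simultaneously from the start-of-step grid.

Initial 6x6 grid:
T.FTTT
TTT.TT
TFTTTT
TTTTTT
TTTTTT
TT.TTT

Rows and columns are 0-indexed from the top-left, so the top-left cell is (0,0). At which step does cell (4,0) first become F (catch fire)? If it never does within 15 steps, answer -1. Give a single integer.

Step 1: cell (4,0)='T' (+6 fires, +2 burnt)
Step 2: cell (4,0)='T' (+6 fires, +6 burnt)
Step 3: cell (4,0)='F' (+8 fires, +6 burnt)
  -> target ignites at step 3
Step 4: cell (4,0)='.' (+5 fires, +8 burnt)
Step 5: cell (4,0)='.' (+3 fires, +5 burnt)
Step 6: cell (4,0)='.' (+2 fires, +3 burnt)
Step 7: cell (4,0)='.' (+1 fires, +2 burnt)
Step 8: cell (4,0)='.' (+0 fires, +1 burnt)
  fire out at step 8

3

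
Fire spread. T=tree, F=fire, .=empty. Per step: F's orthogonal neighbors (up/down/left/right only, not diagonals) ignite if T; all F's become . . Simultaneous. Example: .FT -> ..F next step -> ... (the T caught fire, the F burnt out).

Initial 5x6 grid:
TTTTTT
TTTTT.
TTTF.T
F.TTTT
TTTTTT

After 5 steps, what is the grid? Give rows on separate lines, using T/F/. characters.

Step 1: 5 trees catch fire, 2 burn out
  TTTTTT
  TTTFT.
  FTF..T
  ..TFTT
  FTTTTT
Step 2: 9 trees catch fire, 5 burn out
  TTTFTT
  FTF.F.
  .F...T
  ..F.FT
  .FTFTT
Step 3: 7 trees catch fire, 9 burn out
  FTF.FT
  .F....
  .....T
  .....F
  ..F.FT
Step 4: 4 trees catch fire, 7 burn out
  .F...F
  ......
  .....F
  ......
  .....F
Step 5: 0 trees catch fire, 4 burn out
  ......
  ......
  ......
  ......
  ......

......
......
......
......
......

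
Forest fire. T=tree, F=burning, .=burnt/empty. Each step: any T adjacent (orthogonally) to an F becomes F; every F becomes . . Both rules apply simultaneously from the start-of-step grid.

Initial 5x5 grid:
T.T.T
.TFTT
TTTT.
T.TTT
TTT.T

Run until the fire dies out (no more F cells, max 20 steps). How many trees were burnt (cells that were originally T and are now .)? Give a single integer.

Answer: 17

Derivation:
Step 1: +4 fires, +1 burnt (F count now 4)
Step 2: +4 fires, +4 burnt (F count now 4)
Step 3: +4 fires, +4 burnt (F count now 4)
Step 4: +3 fires, +4 burnt (F count now 3)
Step 5: +2 fires, +3 burnt (F count now 2)
Step 6: +0 fires, +2 burnt (F count now 0)
Fire out after step 6
Initially T: 18, now '.': 24
Total burnt (originally-T cells now '.'): 17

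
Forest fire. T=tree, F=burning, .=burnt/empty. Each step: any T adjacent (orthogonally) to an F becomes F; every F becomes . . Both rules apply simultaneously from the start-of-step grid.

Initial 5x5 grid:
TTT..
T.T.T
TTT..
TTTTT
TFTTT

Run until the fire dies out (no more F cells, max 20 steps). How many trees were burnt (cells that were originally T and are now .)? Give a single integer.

Step 1: +3 fires, +1 burnt (F count now 3)
Step 2: +4 fires, +3 burnt (F count now 4)
Step 3: +4 fires, +4 burnt (F count now 4)
Step 4: +3 fires, +4 burnt (F count now 3)
Step 5: +2 fires, +3 burnt (F count now 2)
Step 6: +1 fires, +2 burnt (F count now 1)
Step 7: +0 fires, +1 burnt (F count now 0)
Fire out after step 7
Initially T: 18, now '.': 24
Total burnt (originally-T cells now '.'): 17

Answer: 17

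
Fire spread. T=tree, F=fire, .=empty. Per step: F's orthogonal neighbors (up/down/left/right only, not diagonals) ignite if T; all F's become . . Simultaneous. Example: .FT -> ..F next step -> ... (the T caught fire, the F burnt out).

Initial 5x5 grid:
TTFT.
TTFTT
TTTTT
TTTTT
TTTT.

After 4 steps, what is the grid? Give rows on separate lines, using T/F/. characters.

Step 1: 5 trees catch fire, 2 burn out
  TF.F.
  TF.FT
  TTFTT
  TTTTT
  TTTT.
Step 2: 6 trees catch fire, 5 burn out
  F....
  F...F
  TF.FT
  TTFTT
  TTTT.
Step 3: 5 trees catch fire, 6 burn out
  .....
  .....
  F...F
  TF.FT
  TTFT.
Step 4: 4 trees catch fire, 5 burn out
  .....
  .....
  .....
  F...F
  TF.F.

.....
.....
.....
F...F
TF.F.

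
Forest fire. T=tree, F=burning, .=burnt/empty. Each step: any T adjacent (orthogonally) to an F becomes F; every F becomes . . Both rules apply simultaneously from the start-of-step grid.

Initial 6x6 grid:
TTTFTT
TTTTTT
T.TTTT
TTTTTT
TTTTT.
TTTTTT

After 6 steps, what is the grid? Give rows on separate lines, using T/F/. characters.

Step 1: 3 trees catch fire, 1 burn out
  TTF.FT
  TTTFTT
  T.TTTT
  TTTTTT
  TTTTT.
  TTTTTT
Step 2: 5 trees catch fire, 3 burn out
  TF...F
  TTF.FT
  T.TFTT
  TTTTTT
  TTTTT.
  TTTTTT
Step 3: 6 trees catch fire, 5 burn out
  F.....
  TF...F
  T.F.FT
  TTTFTT
  TTTTT.
  TTTTTT
Step 4: 5 trees catch fire, 6 burn out
  ......
  F.....
  T....F
  TTF.FT
  TTTFT.
  TTTTTT
Step 5: 6 trees catch fire, 5 burn out
  ......
  ......
  F.....
  TF...F
  TTF.F.
  TTTFTT
Step 6: 4 trees catch fire, 6 burn out
  ......
  ......
  ......
  F.....
  TF....
  TTF.FT

......
......
......
F.....
TF....
TTF.FT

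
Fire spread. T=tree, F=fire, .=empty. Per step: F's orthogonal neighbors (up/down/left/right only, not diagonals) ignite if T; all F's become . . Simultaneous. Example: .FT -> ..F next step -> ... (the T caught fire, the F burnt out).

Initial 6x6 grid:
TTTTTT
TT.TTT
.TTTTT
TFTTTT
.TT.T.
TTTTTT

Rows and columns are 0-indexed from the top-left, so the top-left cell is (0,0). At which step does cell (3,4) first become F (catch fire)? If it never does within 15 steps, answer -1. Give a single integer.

Step 1: cell (3,4)='T' (+4 fires, +1 burnt)
Step 2: cell (3,4)='T' (+5 fires, +4 burnt)
Step 3: cell (3,4)='F' (+6 fires, +5 burnt)
  -> target ignites at step 3
Step 4: cell (3,4)='.' (+7 fires, +6 burnt)
Step 5: cell (3,4)='.' (+4 fires, +7 burnt)
Step 6: cell (3,4)='.' (+3 fires, +4 burnt)
Step 7: cell (3,4)='.' (+1 fires, +3 burnt)
Step 8: cell (3,4)='.' (+0 fires, +1 burnt)
  fire out at step 8

3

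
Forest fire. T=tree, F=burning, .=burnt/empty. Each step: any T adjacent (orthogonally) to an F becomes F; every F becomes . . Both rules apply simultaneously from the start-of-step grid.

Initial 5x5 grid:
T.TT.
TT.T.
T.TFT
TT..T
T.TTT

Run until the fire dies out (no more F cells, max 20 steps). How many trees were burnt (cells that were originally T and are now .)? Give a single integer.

Step 1: +3 fires, +1 burnt (F count now 3)
Step 2: +2 fires, +3 burnt (F count now 2)
Step 3: +2 fires, +2 burnt (F count now 2)
Step 4: +1 fires, +2 burnt (F count now 1)
Step 5: +1 fires, +1 burnt (F count now 1)
Step 6: +0 fires, +1 burnt (F count now 0)
Fire out after step 6
Initially T: 16, now '.': 18
Total burnt (originally-T cells now '.'): 9

Answer: 9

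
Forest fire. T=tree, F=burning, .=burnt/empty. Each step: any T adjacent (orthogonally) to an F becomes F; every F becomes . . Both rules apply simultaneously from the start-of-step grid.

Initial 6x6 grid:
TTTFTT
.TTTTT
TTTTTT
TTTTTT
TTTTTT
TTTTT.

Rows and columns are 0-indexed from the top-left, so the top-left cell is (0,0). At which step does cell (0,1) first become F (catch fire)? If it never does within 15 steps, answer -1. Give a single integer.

Step 1: cell (0,1)='T' (+3 fires, +1 burnt)
Step 2: cell (0,1)='F' (+5 fires, +3 burnt)
  -> target ignites at step 2
Step 3: cell (0,1)='.' (+6 fires, +5 burnt)
Step 4: cell (0,1)='.' (+5 fires, +6 burnt)
Step 5: cell (0,1)='.' (+6 fires, +5 burnt)
Step 6: cell (0,1)='.' (+5 fires, +6 burnt)
Step 7: cell (0,1)='.' (+2 fires, +5 burnt)
Step 8: cell (0,1)='.' (+1 fires, +2 burnt)
Step 9: cell (0,1)='.' (+0 fires, +1 burnt)
  fire out at step 9

2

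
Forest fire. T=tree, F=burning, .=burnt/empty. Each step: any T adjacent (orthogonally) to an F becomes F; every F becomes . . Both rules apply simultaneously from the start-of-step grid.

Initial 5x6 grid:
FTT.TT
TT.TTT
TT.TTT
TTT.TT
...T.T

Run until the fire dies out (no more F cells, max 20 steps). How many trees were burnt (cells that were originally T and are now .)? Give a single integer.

Step 1: +2 fires, +1 burnt (F count now 2)
Step 2: +3 fires, +2 burnt (F count now 3)
Step 3: +2 fires, +3 burnt (F count now 2)
Step 4: +1 fires, +2 burnt (F count now 1)
Step 5: +1 fires, +1 burnt (F count now 1)
Step 6: +0 fires, +1 burnt (F count now 0)
Fire out after step 6
Initially T: 21, now '.': 18
Total burnt (originally-T cells now '.'): 9

Answer: 9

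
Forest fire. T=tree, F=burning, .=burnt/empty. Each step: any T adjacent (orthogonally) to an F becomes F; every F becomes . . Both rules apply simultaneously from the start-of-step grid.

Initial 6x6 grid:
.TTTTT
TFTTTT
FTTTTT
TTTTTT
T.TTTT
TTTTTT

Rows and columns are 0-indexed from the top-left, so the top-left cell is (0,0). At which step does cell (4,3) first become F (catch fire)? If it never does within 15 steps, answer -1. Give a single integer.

Step 1: cell (4,3)='T' (+5 fires, +2 burnt)
Step 2: cell (4,3)='T' (+5 fires, +5 burnt)
Step 3: cell (4,3)='T' (+5 fires, +5 burnt)
Step 4: cell (4,3)='T' (+6 fires, +5 burnt)
Step 5: cell (4,3)='F' (+5 fires, +6 burnt)
  -> target ignites at step 5
Step 6: cell (4,3)='.' (+3 fires, +5 burnt)
Step 7: cell (4,3)='.' (+2 fires, +3 burnt)
Step 8: cell (4,3)='.' (+1 fires, +2 burnt)
Step 9: cell (4,3)='.' (+0 fires, +1 burnt)
  fire out at step 9

5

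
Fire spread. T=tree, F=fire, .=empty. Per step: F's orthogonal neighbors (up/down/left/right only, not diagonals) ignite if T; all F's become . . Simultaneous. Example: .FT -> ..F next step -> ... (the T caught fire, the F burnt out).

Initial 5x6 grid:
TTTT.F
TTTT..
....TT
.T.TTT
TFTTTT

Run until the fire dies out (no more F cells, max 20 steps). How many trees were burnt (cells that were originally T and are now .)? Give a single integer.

Step 1: +3 fires, +2 burnt (F count now 3)
Step 2: +1 fires, +3 burnt (F count now 1)
Step 3: +2 fires, +1 burnt (F count now 2)
Step 4: +2 fires, +2 burnt (F count now 2)
Step 5: +2 fires, +2 burnt (F count now 2)
Step 6: +1 fires, +2 burnt (F count now 1)
Step 7: +0 fires, +1 burnt (F count now 0)
Fire out after step 7
Initially T: 19, now '.': 22
Total burnt (originally-T cells now '.'): 11

Answer: 11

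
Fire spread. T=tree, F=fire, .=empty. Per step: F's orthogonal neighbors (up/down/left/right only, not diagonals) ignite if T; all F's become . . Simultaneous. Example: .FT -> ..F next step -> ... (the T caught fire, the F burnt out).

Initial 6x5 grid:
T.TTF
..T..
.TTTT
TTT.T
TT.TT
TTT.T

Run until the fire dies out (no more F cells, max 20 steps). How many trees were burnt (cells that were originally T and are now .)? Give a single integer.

Answer: 19

Derivation:
Step 1: +1 fires, +1 burnt (F count now 1)
Step 2: +1 fires, +1 burnt (F count now 1)
Step 3: +1 fires, +1 burnt (F count now 1)
Step 4: +1 fires, +1 burnt (F count now 1)
Step 5: +3 fires, +1 burnt (F count now 3)
Step 6: +2 fires, +3 burnt (F count now 2)
Step 7: +3 fires, +2 burnt (F count now 3)
Step 8: +3 fires, +3 burnt (F count now 3)
Step 9: +4 fires, +3 burnt (F count now 4)
Step 10: +0 fires, +4 burnt (F count now 0)
Fire out after step 10
Initially T: 20, now '.': 29
Total burnt (originally-T cells now '.'): 19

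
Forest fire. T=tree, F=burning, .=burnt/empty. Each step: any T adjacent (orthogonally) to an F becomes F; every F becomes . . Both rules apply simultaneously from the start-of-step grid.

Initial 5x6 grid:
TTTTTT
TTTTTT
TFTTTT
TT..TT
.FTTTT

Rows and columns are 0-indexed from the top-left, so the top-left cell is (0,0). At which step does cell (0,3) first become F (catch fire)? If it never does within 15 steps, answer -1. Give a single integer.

Step 1: cell (0,3)='T' (+5 fires, +2 burnt)
Step 2: cell (0,3)='T' (+6 fires, +5 burnt)
Step 3: cell (0,3)='T' (+5 fires, +6 burnt)
Step 4: cell (0,3)='F' (+5 fires, +5 burnt)
  -> target ignites at step 4
Step 5: cell (0,3)='.' (+3 fires, +5 burnt)
Step 6: cell (0,3)='.' (+1 fires, +3 burnt)
Step 7: cell (0,3)='.' (+0 fires, +1 burnt)
  fire out at step 7

4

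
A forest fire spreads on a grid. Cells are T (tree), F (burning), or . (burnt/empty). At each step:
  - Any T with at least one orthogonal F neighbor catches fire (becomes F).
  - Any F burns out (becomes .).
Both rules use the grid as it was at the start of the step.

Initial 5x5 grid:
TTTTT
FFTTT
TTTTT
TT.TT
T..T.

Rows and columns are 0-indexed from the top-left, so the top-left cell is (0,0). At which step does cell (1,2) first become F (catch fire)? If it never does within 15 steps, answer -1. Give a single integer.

Step 1: cell (1,2)='F' (+5 fires, +2 burnt)
  -> target ignites at step 1
Step 2: cell (1,2)='.' (+5 fires, +5 burnt)
Step 3: cell (1,2)='.' (+4 fires, +5 burnt)
Step 4: cell (1,2)='.' (+3 fires, +4 burnt)
Step 5: cell (1,2)='.' (+2 fires, +3 burnt)
Step 6: cell (1,2)='.' (+0 fires, +2 burnt)
  fire out at step 6

1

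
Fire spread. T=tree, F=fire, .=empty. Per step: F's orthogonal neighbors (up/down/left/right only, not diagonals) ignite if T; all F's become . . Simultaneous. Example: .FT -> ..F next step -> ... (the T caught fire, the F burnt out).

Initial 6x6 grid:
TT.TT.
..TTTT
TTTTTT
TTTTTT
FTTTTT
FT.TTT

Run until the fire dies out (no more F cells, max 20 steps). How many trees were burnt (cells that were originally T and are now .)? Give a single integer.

Answer: 27

Derivation:
Step 1: +3 fires, +2 burnt (F count now 3)
Step 2: +3 fires, +3 burnt (F count now 3)
Step 3: +3 fires, +3 burnt (F count now 3)
Step 4: +4 fires, +3 burnt (F count now 4)
Step 5: +5 fires, +4 burnt (F count now 5)
Step 6: +4 fires, +5 burnt (F count now 4)
Step 7: +3 fires, +4 burnt (F count now 3)
Step 8: +2 fires, +3 burnt (F count now 2)
Step 9: +0 fires, +2 burnt (F count now 0)
Fire out after step 9
Initially T: 29, now '.': 34
Total burnt (originally-T cells now '.'): 27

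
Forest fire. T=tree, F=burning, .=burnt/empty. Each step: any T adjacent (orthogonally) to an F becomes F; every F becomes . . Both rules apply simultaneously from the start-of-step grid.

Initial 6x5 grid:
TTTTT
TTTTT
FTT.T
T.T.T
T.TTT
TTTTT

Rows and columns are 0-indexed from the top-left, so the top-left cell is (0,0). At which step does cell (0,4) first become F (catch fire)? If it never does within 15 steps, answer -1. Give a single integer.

Step 1: cell (0,4)='T' (+3 fires, +1 burnt)
Step 2: cell (0,4)='T' (+4 fires, +3 burnt)
Step 3: cell (0,4)='T' (+4 fires, +4 burnt)
Step 4: cell (0,4)='T' (+4 fires, +4 burnt)
Step 5: cell (0,4)='T' (+4 fires, +4 burnt)
Step 6: cell (0,4)='F' (+4 fires, +4 burnt)
  -> target ignites at step 6
Step 7: cell (0,4)='.' (+2 fires, +4 burnt)
Step 8: cell (0,4)='.' (+0 fires, +2 burnt)
  fire out at step 8

6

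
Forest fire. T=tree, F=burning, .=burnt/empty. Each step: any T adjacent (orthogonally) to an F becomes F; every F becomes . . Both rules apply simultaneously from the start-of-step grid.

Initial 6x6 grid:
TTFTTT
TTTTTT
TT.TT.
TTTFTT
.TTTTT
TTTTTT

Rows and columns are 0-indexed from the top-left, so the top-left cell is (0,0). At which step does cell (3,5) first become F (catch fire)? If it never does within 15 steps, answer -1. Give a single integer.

Step 1: cell (3,5)='T' (+7 fires, +2 burnt)
Step 2: cell (3,5)='F' (+10 fires, +7 burnt)
  -> target ignites at step 2
Step 3: cell (3,5)='.' (+9 fires, +10 burnt)
Step 4: cell (3,5)='.' (+4 fires, +9 burnt)
Step 5: cell (3,5)='.' (+1 fires, +4 burnt)
Step 6: cell (3,5)='.' (+0 fires, +1 burnt)
  fire out at step 6

2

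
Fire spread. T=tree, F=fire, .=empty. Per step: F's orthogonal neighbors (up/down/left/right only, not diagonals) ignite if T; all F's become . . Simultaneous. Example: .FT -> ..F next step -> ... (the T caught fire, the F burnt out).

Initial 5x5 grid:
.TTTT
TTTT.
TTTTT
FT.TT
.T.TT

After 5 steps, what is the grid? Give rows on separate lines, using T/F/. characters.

Step 1: 2 trees catch fire, 1 burn out
  .TTTT
  TTTT.
  FTTTT
  .F.TT
  .T.TT
Step 2: 3 trees catch fire, 2 burn out
  .TTTT
  FTTT.
  .FTTT
  ...TT
  .F.TT
Step 3: 2 trees catch fire, 3 burn out
  .TTTT
  .FTT.
  ..FTT
  ...TT
  ...TT
Step 4: 3 trees catch fire, 2 burn out
  .FTTT
  ..FT.
  ...FT
  ...TT
  ...TT
Step 5: 4 trees catch fire, 3 burn out
  ..FTT
  ...F.
  ....F
  ...FT
  ...TT

..FTT
...F.
....F
...FT
...TT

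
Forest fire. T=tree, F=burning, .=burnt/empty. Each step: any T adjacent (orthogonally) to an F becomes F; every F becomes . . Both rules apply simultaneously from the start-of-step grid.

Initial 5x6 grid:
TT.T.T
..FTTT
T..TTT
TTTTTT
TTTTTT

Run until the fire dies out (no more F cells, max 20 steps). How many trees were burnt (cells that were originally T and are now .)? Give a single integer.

Step 1: +1 fires, +1 burnt (F count now 1)
Step 2: +3 fires, +1 burnt (F count now 3)
Step 3: +3 fires, +3 burnt (F count now 3)
Step 4: +5 fires, +3 burnt (F count now 5)
Step 5: +4 fires, +5 burnt (F count now 4)
Step 6: +3 fires, +4 burnt (F count now 3)
Step 7: +2 fires, +3 burnt (F count now 2)
Step 8: +0 fires, +2 burnt (F count now 0)
Fire out after step 8
Initially T: 23, now '.': 28
Total burnt (originally-T cells now '.'): 21

Answer: 21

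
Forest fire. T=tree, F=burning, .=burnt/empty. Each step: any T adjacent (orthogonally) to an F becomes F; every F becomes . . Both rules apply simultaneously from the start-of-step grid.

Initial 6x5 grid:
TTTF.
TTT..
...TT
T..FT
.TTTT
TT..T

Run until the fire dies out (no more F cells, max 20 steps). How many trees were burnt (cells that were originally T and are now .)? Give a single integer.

Step 1: +4 fires, +2 burnt (F count now 4)
Step 2: +5 fires, +4 burnt (F count now 5)
Step 3: +4 fires, +5 burnt (F count now 4)
Step 4: +2 fires, +4 burnt (F count now 2)
Step 5: +1 fires, +2 burnt (F count now 1)
Step 6: +0 fires, +1 burnt (F count now 0)
Fire out after step 6
Initially T: 17, now '.': 29
Total burnt (originally-T cells now '.'): 16

Answer: 16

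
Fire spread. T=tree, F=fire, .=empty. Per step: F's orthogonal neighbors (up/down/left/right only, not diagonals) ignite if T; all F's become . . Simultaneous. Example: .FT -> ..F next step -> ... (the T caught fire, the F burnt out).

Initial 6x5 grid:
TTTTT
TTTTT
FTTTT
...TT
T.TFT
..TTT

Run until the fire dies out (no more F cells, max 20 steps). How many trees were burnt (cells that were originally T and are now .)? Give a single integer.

Step 1: +6 fires, +2 burnt (F count now 6)
Step 2: +7 fires, +6 burnt (F count now 7)
Step 3: +4 fires, +7 burnt (F count now 4)
Step 4: +3 fires, +4 burnt (F count now 3)
Step 5: +1 fires, +3 burnt (F count now 1)
Step 6: +0 fires, +1 burnt (F count now 0)
Fire out after step 6
Initially T: 22, now '.': 29
Total burnt (originally-T cells now '.'): 21

Answer: 21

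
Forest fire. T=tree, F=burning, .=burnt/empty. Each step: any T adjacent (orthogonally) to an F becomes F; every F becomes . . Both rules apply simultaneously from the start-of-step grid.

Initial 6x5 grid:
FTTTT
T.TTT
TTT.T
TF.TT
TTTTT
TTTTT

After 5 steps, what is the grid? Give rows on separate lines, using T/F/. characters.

Step 1: 5 trees catch fire, 2 burn out
  .FTTT
  F.TTT
  TFT.T
  F..TT
  TFTTT
  TTTTT
Step 2: 6 trees catch fire, 5 burn out
  ..FTT
  ..TTT
  F.F.T
  ...TT
  F.FTT
  TFTTT
Step 3: 5 trees catch fire, 6 burn out
  ...FT
  ..FTT
  ....T
  ...TT
  ...FT
  F.FTT
Step 4: 5 trees catch fire, 5 burn out
  ....F
  ...FT
  ....T
  ...FT
  ....F
  ...FT
Step 5: 3 trees catch fire, 5 burn out
  .....
  ....F
  ....T
  ....F
  .....
  ....F

.....
....F
....T
....F
.....
....F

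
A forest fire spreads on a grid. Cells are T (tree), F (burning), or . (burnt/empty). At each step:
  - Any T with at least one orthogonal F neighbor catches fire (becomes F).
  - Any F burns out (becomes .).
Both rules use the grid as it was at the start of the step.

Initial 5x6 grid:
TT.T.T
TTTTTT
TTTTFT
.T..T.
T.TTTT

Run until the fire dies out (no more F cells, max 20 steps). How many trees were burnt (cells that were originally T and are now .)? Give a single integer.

Step 1: +4 fires, +1 burnt (F count now 4)
Step 2: +4 fires, +4 burnt (F count now 4)
Step 3: +6 fires, +4 burnt (F count now 6)
Step 4: +4 fires, +6 burnt (F count now 4)
Step 5: +2 fires, +4 burnt (F count now 2)
Step 6: +1 fires, +2 burnt (F count now 1)
Step 7: +0 fires, +1 burnt (F count now 0)
Fire out after step 7
Initially T: 22, now '.': 29
Total burnt (originally-T cells now '.'): 21

Answer: 21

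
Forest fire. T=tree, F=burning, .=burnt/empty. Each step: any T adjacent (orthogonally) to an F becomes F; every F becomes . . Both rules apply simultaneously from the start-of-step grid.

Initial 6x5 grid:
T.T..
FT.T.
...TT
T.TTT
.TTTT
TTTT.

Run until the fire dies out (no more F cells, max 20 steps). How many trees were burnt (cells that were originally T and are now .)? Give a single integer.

Answer: 2

Derivation:
Step 1: +2 fires, +1 burnt (F count now 2)
Step 2: +0 fires, +2 burnt (F count now 0)
Fire out after step 2
Initially T: 18, now '.': 14
Total burnt (originally-T cells now '.'): 2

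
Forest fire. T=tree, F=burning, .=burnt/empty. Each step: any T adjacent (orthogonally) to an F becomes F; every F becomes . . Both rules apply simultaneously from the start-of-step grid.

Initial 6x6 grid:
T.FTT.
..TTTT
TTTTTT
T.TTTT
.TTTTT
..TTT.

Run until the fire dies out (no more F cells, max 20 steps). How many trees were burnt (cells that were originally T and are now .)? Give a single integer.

Step 1: +2 fires, +1 burnt (F count now 2)
Step 2: +3 fires, +2 burnt (F count now 3)
Step 3: +4 fires, +3 burnt (F count now 4)
Step 4: +5 fires, +4 burnt (F count now 5)
Step 5: +6 fires, +5 burnt (F count now 6)
Step 6: +3 fires, +6 burnt (F count now 3)
Step 7: +2 fires, +3 burnt (F count now 2)
Step 8: +0 fires, +2 burnt (F count now 0)
Fire out after step 8
Initially T: 26, now '.': 35
Total burnt (originally-T cells now '.'): 25

Answer: 25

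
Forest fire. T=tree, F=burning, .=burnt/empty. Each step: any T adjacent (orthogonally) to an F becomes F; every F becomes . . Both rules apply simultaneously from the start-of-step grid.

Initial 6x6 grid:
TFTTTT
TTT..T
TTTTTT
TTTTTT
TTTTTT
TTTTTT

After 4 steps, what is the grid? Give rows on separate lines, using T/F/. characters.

Step 1: 3 trees catch fire, 1 burn out
  F.FTTT
  TFT..T
  TTTTTT
  TTTTTT
  TTTTTT
  TTTTTT
Step 2: 4 trees catch fire, 3 burn out
  ...FTT
  F.F..T
  TFTTTT
  TTTTTT
  TTTTTT
  TTTTTT
Step 3: 4 trees catch fire, 4 burn out
  ....FT
  .....T
  F.FTTT
  TFTTTT
  TTTTTT
  TTTTTT
Step 4: 5 trees catch fire, 4 burn out
  .....F
  .....T
  ...FTT
  F.FTTT
  TFTTTT
  TTTTTT

.....F
.....T
...FTT
F.FTTT
TFTTTT
TTTTTT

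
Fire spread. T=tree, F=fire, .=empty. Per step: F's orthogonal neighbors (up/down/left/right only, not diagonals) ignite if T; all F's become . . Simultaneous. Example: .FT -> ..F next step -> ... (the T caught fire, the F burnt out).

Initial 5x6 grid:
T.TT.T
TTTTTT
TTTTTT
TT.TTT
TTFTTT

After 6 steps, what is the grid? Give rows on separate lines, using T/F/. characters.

Step 1: 2 trees catch fire, 1 burn out
  T.TT.T
  TTTTTT
  TTTTTT
  TT.TTT
  TF.FTT
Step 2: 4 trees catch fire, 2 burn out
  T.TT.T
  TTTTTT
  TTTTTT
  TF.FTT
  F...FT
Step 3: 5 trees catch fire, 4 burn out
  T.TT.T
  TTTTTT
  TFTFTT
  F...FT
  .....F
Step 4: 6 trees catch fire, 5 burn out
  T.TT.T
  TFTFTT
  F.F.FT
  .....F
  ......
Step 5: 5 trees catch fire, 6 burn out
  T.TF.T
  F.F.FT
  .....F
  ......
  ......
Step 6: 3 trees catch fire, 5 burn out
  F.F..T
  .....F
  ......
  ......
  ......

F.F..T
.....F
......
......
......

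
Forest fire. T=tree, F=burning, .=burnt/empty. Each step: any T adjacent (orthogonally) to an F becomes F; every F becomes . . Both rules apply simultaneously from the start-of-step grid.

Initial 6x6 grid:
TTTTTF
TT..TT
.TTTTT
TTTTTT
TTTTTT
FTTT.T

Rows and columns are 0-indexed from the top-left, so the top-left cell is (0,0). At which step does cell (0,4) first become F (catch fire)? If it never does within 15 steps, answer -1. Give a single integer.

Step 1: cell (0,4)='F' (+4 fires, +2 burnt)
  -> target ignites at step 1
Step 2: cell (0,4)='.' (+6 fires, +4 burnt)
Step 3: cell (0,4)='.' (+6 fires, +6 burnt)
Step 4: cell (0,4)='.' (+7 fires, +6 burnt)
Step 5: cell (0,4)='.' (+6 fires, +7 burnt)
Step 6: cell (0,4)='.' (+1 fires, +6 burnt)
Step 7: cell (0,4)='.' (+0 fires, +1 burnt)
  fire out at step 7

1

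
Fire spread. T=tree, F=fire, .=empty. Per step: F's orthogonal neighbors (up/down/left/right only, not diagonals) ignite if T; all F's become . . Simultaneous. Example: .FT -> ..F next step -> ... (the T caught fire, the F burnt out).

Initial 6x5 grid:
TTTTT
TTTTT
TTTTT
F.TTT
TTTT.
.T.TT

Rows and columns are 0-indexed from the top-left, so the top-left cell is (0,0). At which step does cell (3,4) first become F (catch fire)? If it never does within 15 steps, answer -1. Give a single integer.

Step 1: cell (3,4)='T' (+2 fires, +1 burnt)
Step 2: cell (3,4)='T' (+3 fires, +2 burnt)
Step 3: cell (3,4)='T' (+5 fires, +3 burnt)
Step 4: cell (3,4)='T' (+5 fires, +5 burnt)
Step 5: cell (3,4)='T' (+5 fires, +5 burnt)
Step 6: cell (3,4)='F' (+4 fires, +5 burnt)
  -> target ignites at step 6
Step 7: cell (3,4)='.' (+1 fires, +4 burnt)
Step 8: cell (3,4)='.' (+0 fires, +1 burnt)
  fire out at step 8

6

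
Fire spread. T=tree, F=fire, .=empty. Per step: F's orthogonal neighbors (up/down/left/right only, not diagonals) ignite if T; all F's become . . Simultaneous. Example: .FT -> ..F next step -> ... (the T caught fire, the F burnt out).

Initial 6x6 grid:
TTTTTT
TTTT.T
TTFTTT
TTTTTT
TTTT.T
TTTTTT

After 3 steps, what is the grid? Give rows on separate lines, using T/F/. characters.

Step 1: 4 trees catch fire, 1 burn out
  TTTTTT
  TTFT.T
  TF.FTT
  TTFTTT
  TTTT.T
  TTTTTT
Step 2: 8 trees catch fire, 4 burn out
  TTFTTT
  TF.F.T
  F...FT
  TF.FTT
  TTFT.T
  TTTTTT
Step 3: 9 trees catch fire, 8 burn out
  TF.FTT
  F....T
  .....F
  F...FT
  TF.F.T
  TTFTTT

TF.FTT
F....T
.....F
F...FT
TF.F.T
TTFTTT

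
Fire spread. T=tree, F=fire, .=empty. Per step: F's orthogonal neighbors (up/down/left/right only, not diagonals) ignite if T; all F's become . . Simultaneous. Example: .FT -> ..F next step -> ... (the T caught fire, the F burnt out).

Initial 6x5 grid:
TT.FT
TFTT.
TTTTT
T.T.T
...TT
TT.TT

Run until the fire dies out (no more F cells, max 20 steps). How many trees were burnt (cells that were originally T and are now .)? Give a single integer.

Step 1: +6 fires, +2 burnt (F count now 6)
Step 2: +4 fires, +6 burnt (F count now 4)
Step 3: +3 fires, +4 burnt (F count now 3)
Step 4: +1 fires, +3 burnt (F count now 1)
Step 5: +1 fires, +1 burnt (F count now 1)
Step 6: +2 fires, +1 burnt (F count now 2)
Step 7: +1 fires, +2 burnt (F count now 1)
Step 8: +0 fires, +1 burnt (F count now 0)
Fire out after step 8
Initially T: 20, now '.': 28
Total burnt (originally-T cells now '.'): 18

Answer: 18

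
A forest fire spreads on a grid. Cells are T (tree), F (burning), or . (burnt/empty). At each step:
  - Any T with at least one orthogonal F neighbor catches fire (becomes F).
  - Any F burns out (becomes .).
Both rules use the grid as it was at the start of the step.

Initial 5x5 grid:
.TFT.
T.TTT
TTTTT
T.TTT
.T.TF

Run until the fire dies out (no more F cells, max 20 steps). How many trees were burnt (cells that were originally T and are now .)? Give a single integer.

Answer: 16

Derivation:
Step 1: +5 fires, +2 burnt (F count now 5)
Step 2: +4 fires, +5 burnt (F count now 4)
Step 3: +4 fires, +4 burnt (F count now 4)
Step 4: +1 fires, +4 burnt (F count now 1)
Step 5: +2 fires, +1 burnt (F count now 2)
Step 6: +0 fires, +2 burnt (F count now 0)
Fire out after step 6
Initially T: 17, now '.': 24
Total burnt (originally-T cells now '.'): 16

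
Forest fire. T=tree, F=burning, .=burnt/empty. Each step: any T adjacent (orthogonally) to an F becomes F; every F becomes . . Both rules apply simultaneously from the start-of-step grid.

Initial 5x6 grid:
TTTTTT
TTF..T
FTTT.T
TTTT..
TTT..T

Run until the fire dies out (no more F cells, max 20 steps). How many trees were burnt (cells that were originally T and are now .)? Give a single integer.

Step 1: +6 fires, +2 burnt (F count now 6)
Step 2: +7 fires, +6 burnt (F count now 7)
Step 3: +4 fires, +7 burnt (F count now 4)
Step 4: +1 fires, +4 burnt (F count now 1)
Step 5: +1 fires, +1 burnt (F count now 1)
Step 6: +1 fires, +1 burnt (F count now 1)
Step 7: +0 fires, +1 burnt (F count now 0)
Fire out after step 7
Initially T: 21, now '.': 29
Total burnt (originally-T cells now '.'): 20

Answer: 20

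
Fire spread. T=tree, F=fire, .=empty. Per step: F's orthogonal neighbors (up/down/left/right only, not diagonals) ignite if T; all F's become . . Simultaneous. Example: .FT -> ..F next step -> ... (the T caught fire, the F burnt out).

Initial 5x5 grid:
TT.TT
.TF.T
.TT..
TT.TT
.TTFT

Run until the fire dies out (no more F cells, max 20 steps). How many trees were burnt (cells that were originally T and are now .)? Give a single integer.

Step 1: +5 fires, +2 burnt (F count now 5)
Step 2: +4 fires, +5 burnt (F count now 4)
Step 3: +2 fires, +4 burnt (F count now 2)
Step 4: +1 fires, +2 burnt (F count now 1)
Step 5: +0 fires, +1 burnt (F count now 0)
Fire out after step 5
Initially T: 15, now '.': 22
Total burnt (originally-T cells now '.'): 12

Answer: 12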